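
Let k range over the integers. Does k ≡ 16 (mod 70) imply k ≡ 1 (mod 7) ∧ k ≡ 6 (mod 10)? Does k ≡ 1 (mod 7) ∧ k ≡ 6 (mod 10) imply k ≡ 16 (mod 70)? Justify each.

(⇒) fails and (⇐) fails.

Forward direction. This fails: k = 16 gives 16 ≡ 16 (mod 70) but 16 ≡ 2 (mod 7), so the conjunction on the right does not hold.

Converse. This fails: k = 36 satisfies both congruences on the right (36 ≡ 1 mod 7 and 36 ≡ 6 mod 10) yet 36 ≡ 36 (mod 70), not 16.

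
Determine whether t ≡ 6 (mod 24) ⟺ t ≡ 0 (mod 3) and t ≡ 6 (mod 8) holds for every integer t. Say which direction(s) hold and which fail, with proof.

[⇐] If t ≡ 0 (mod 3) and t ≡ 6 (mod 8), then by the Chinese remainder theorem t ≡ 6 (mod 24). This is exactly t ≡ 6 (mod 24).

[⇒] Suppose t ≡ 6 (mod 24); write t = 24j + 6. Since 3 ∣ 24, reducing mod 3 gives t ≡ 6 ≡ 0 (mod 3); since 8 ∣ 24, reducing mod 8 gives t ≡ 6 (mod 8).

Equivalent; both directions hold.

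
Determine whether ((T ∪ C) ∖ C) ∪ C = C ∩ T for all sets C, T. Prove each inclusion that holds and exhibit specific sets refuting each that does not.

Forward inclusion. This inclusion fails. Take C = {1}, T = ∅; then 1 ∈ ((T ∪ C) ∖ C) ∪ C but 1 ∉ C ∩ T.

Reverse inclusion. Let x ∈ C ∩ T. Then x ∈ C ∩ T, from which x ∈ ((T ∪ C) ∖ C) ∪ C.

Only the reverse inclusion holds.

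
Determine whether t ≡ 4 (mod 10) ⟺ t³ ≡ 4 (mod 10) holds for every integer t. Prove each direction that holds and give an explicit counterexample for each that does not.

(⟹) Suppose t ≡ 4 (mod 10). Write t = 10j + 4. Then (10j + 4)³ = 1000j³ + 1200j² + 480j + 64 = 10(100j³ + 120j² + 48j + 6) + 4, so t³ ≡ 4 (mod 10).

(⟸) Conversely, suppose t³ ≡ 4 (mod 10). The only residue r in {0, …, 9} with r³ ≡ 4 (mod 10) is r = 4, so t ≡ 4 (mod 10).

Both directions hold; the statement is true.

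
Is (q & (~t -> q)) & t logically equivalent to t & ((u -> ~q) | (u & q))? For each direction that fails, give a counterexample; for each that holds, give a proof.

The forward direction holds; the converse fails.

[⇒] Assume the antecedent. If q is true, the antecedent forces (q = T, u = F, t = T) or (q = T, u = T, t = T), and t & ((u -> ~q) | (u & q)) holds there. If q is false, the antecedent cannot hold. Either way t & ((u -> ~q) | (u & q)) holds.

[⇐] This fails. Under q = F, u = F, t = T, the left side is false but the right side is true.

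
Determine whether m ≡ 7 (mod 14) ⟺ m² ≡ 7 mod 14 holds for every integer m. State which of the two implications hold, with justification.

Both directions hold.

(→) Suppose m ≡ 7 (mod 14). Write m = 14j + 7. Then (14j + 7)² = 196j² + 196j + 49 = 14(14j² + 14j + 3) + 7, so m² ≡ 7 (mod 14).

(←) Conversely, suppose m² ≡ 7 (mod 14). The only residue r in {0, …, 13} with r² ≡ 7 (mod 14) is r = 7, so m ≡ 7 (mod 14).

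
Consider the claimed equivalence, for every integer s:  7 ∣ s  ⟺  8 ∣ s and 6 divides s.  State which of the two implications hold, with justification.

(⟹) This fails: take s = 7. Certainly 7 ∣ 7, but 8 ∤ 7.

(⟸) This fails: take s = 24. Both 8 ∣ 24 and 6 ∣ 24, yet 24 is not a multiple of 7 (since 24 = 3·7 + 3), so 7 ∤ 24.

Both directions fail.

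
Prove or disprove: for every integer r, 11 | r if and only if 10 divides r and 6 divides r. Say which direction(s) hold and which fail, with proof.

Both directions fail.

(→) This fails: take r = 11. Certainly 11 ∣ 11, but 10 ∤ 11.

(←) This fails: take r = 30. Both 10 ∣ 30 and 6 ∣ 30, yet 30 is not a multiple of 11 (since 30 = 2·11 + 8), so 11 ∤ 30.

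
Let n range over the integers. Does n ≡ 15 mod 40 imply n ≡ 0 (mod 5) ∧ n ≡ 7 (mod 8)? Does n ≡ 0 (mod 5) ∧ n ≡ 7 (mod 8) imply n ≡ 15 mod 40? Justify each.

Equivalent; both directions hold.

(→) Suppose n ≡ 15 (mod 40); write n = 40j + 15. Since 5 ∣ 40, reducing mod 5 gives n ≡ 15 ≡ 0 (mod 5); since 8 ∣ 40, reducing mod 8 gives n ≡ 15 ≡ 7 (mod 8).

(←) Conversely, if n ≡ 0 (mod 5) and n ≡ 7 (mod 8), then by the Chinese remainder theorem n ≡ 15 (mod 40). This is exactly n ≡ 15 (mod 40).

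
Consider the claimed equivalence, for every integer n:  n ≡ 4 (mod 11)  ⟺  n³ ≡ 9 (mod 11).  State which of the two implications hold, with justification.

Forward direction. Suppose n ≡ 4 (mod 11). Write n = 11j + 4. Then (11j + 4)³ = 1331j³ + 1452j² + 528j + 64 = 11(121j³ + 132j² + 48j + 5) + 9, so n³ ≡ 9 (mod 11).

Converse. Suppose n³ ≡ 9 (mod 11). The only residue r in {0, …, 10} with r³ ≡ 9 (mod 11) is r = 4, so n ≡ 4 (mod 11).

Both implications hold.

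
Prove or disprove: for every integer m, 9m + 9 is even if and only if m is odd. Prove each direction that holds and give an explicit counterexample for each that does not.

(⇒) Suppose 9m + 9 is even. Since 9 is odd, 9m and m have the same parity, so 9m + 9 ≡ m + 9 (mod 2). As 9 is odd, 9m + 9 is even exactly when m is odd. Thus m is odd.

(⇐) Conversely, suppose m is odd; write m = 2j + 1. Then 9m + 9 = 9·(2j + 1) + 9 = 2·9j + 18, which is even.

Both directions hold.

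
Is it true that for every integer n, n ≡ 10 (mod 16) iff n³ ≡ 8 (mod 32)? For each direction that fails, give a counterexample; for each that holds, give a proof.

(⟹) Suppose n ≡ 10 (mod 16). Working modulo 32, n ∈ {10, 26}; for each such r, r³ ≡ 8 (mod 32).

(⟸) This fails: take n = 2. Then 2³ = 8 ≡ 8 (mod 32), yet 2 ≡ 2 (mod 16), not 10.

Only the forward implication holds.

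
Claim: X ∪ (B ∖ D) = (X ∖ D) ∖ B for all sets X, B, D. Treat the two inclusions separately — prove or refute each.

(⊆) fails; (⊇) holds.

Forward inclusion. This inclusion fails. Take X = ∅, B = {1}, D = ∅; then 1 ∈ X ∪ (B ∖ D) but 1 ∉ (X ∖ D) ∖ B.

Reverse inclusion. Let x ∈ (X ∖ D) ∖ B. Then x ∈ X and x ∉ B, D, from which x ∈ X ∪ (B ∖ D).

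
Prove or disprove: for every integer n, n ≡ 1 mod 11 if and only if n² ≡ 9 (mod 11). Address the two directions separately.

[⇒] This fails: take n = 1. Then 1 ≡ 1 (mod 11), but 1² = 1 ≡ 1 (mod 11), not 9.

[⇐] This fails: take n = 3. Then 3² = 9 ≡ 9 (mod 11), yet 3 ≡ 3 (mod 11), not 1.

Neither implication holds.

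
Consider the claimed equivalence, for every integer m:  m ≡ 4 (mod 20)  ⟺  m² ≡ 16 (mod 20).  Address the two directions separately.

(⟹) Suppose m ≡ 4 (mod 20). Write m = 20j + 4. Then (20j + 4)² = 400j² + 160j + 16 = 20(20j² + 8j) + 16, so m² ≡ 16 (mod 20).

(⟸) This fails: take m = 6. Then 6² = 36 ≡ 16 (mod 20), yet 6 ≡ 6 (mod 20), not 4.

The forward direction holds; the converse fails.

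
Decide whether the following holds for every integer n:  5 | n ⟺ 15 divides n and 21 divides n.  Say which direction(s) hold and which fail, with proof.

(⇒) This fails: take n = 5. Certainly 5 ∣ 5, but 15 ∤ 5.

(⇐) Suppose 15 ∣ n and 21 ∣ n. Any common multiple of 15 and 21 is a multiple of their lcm; here lcm(15, 21) = 15·21/gcd(15, 21) = 315/3 = 105, so 105 ∣ n. Since 5 ∣ 105, it follows that 5 ∣ n.

(⇒) fails; (⇐) holds.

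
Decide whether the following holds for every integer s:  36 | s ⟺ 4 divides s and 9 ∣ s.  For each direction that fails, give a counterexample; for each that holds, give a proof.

Both directions hold.

[⇐] Suppose 4 ∣ s and 9 ∣ s. Any common multiple of 4 and 9 is a multiple of their lcm; here gcd(4, 9) = 1, so lcm(4, 9) = 4·9 = 36, so 36 ∣ s.

[⇒] If 36 ∣ s, write s = 36q. Since 36 = 9·4, s = 4·(9q), so 4 ∣ s; and since 36 = 4·9, s = 9·(4q), so 9 ∣ s.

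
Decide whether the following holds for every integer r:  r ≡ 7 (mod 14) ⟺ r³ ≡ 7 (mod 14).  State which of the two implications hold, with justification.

The biconditional holds.

(⟹) Suppose r ≡ 7 (mod 14). Write r = 14j + 7. Then (14j + 7)³ = 2744j³ + 4116j² + 2058j + 343 = 14(196j³ + 294j² + 147j + 24) + 7, so r³ ≡ 7 (mod 14).

(⟸) Conversely, suppose r³ ≡ 7 (mod 14). The only residue r in {0, …, 13} with r³ ≡ 7 (mod 14) is r = 7, so r ≡ 7 (mod 14).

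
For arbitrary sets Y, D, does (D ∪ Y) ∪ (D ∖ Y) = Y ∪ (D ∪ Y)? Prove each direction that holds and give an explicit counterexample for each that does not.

(⊆) Let x ∈ (D ∪ Y) ∪ (D ∖ Y). Then either x ∈ Y and x ∉ D; or x ∈ D and x ∉ Y; or x ∈ Y ∩ D. In each case x ∈ Y ∪ (D ∪ Y), so (D ∪ Y) ∪ (D ∖ Y) ⊆ Y ∪ (D ∪ Y).

(⊇) Let x ∈ Y ∪ (D ∪ Y). Then either x ∈ Y and x ∉ D; or x ∈ D and x ∉ Y; or x ∈ Y ∩ D. In each case x ∈ (D ∪ Y) ∪ (D ∖ Y), so Y ∪ (D ∪ Y) ⊆ (D ∪ Y) ∪ (D ∖ Y).

Both inclusions hold.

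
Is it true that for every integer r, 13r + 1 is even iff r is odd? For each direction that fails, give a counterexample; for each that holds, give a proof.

Both directions hold; the statement is true.

(→) Suppose 13r + 1 is even. Since 13 is odd, 13r and r have the same parity, so 13r + 1 ≡ r + 1 (mod 2). As 1 is odd, 13r + 1 is even exactly when r is odd. Thus r is odd.

(←) Conversely, suppose r is odd; write r = 2j + 1. Then 13r + 1 = 13·(2j + 1) + 1 = 2·13j + 14, which is even.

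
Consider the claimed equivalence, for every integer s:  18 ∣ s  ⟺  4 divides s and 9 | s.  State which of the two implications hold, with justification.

Forward direction. This fails: take s = 18. Certainly 18 ∣ 18, but 4 ∤ 18.

Converse. Suppose 4 ∣ s and 9 ∣ s. Any common multiple of 4 and 9 is a multiple of their lcm; here gcd(4, 9) = 1, so lcm(4, 9) = 4·9 = 36, so 36 ∣ s. Since 18 ∣ 36, it follows that 18 ∣ s.

(⇒) fails; (⇐) holds.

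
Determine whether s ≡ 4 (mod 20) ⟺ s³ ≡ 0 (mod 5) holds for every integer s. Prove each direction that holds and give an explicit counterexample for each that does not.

Neither implication holds.

(→) This fails: take s = 4. Then 4 ≡ 4 (mod 20), but 4³ = 64 ≡ 4 (mod 5), not 0.

(←) This fails: take s = 0. Then 0³ = 0 ≡ 0 (mod 5), yet 0 ≡ 0 (mod 20), not 4.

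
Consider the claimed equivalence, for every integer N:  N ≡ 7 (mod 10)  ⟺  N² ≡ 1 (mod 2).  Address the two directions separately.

(→) Suppose N ≡ 7 (mod 10). Then N² ≡ 7² = 49 (mod 10), and since 2 ∣ 10, also N² ≡ 1 (mod 2).

(←) This fails: take N = 1. Then 1² = 1 ≡ 1 (mod 2), yet 1 ≡ 1 (mod 10), not 7.

Only the forward direction holds.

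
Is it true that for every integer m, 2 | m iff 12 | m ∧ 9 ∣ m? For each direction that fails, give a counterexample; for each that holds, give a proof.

Not equivalent: only (⇐) holds.

(⇒) This fails: take m = 2. Certainly 2 ∣ 2, but 12 ∤ 2.

(⇐) Suppose 12 ∣ m and 9 ∣ m. Any common multiple of 12 and 9 is a multiple of their lcm; here lcm(12, 9) = 12·9/gcd(12, 9) = 108/3 = 36, so 36 ∣ m. Since 2 ∣ 36, it follows that 2 ∣ m.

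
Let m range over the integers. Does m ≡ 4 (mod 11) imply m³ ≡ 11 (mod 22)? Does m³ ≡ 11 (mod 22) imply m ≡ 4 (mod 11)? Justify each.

(⇒) This fails: take m = 4. Then 4 ≡ 4 (mod 11), but 4³ = 64 ≡ 20 (mod 22), not 11.

(⇐) This fails: take m = 11. Then 11³ = 1331 ≡ 11 (mod 22), yet 11 ≡ 0 (mod 11), not 4.

(⇒) fails and (⇐) fails.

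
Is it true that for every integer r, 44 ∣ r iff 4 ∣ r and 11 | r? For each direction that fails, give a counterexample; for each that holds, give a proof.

(⟹) If 44 ∣ r, write r = 44q. Since 44 = 11·4, r = 4·(11q), so 4 ∣ r; and since 44 = 4·11, r = 11·(4q), so 11 ∣ r.

(⟸) Suppose 4 ∣ r and 11 ∣ r. Any common multiple of 4 and 11 is a multiple of their lcm; here gcd(4, 11) = 1, so lcm(4, 11) = 4·11 = 44, so 44 ∣ r.

Both directions hold; the statement is true.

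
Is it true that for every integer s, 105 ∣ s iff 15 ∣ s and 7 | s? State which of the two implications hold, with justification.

Both directions hold; the statement is true.

Forward direction. If 105 ∣ s, write s = 105q. Since 105 = 7·15, s = 15·(7q), so 15 ∣ s; and since 105 = 15·7, s = 7·(15q), so 7 ∣ s.

Converse. Suppose 15 ∣ s and 7 ∣ s. Any common multiple of 15 and 7 is a multiple of their lcm; here gcd(15, 7) = 1, so lcm(15, 7) = 15·7 = 105, so 105 ∣ s.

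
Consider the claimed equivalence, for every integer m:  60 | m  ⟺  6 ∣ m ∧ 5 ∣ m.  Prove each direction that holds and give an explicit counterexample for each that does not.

Not equivalent: only (⇒) holds.

[⇐] This fails: take m = 30. Both 6 ∣ 30 and 5 ∣ 30, yet 30 is not a multiple of 60 (since 30 = 0·60 + 30), so 60 ∤ 30.

[⇒] If 60 ∣ m, write m = 60q. Since 60 = 10·6, m = 6·(10q), so 6 ∣ m; and since 60 = 12·5, m = 5·(12q), so 5 ∣ m.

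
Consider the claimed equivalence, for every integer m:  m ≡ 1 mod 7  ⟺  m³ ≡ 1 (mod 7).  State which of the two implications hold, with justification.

(⇒) Suppose m ≡ 1 mod 7. Write m = 7j + 1. Then (7j + 1)³ = 343j³ + 147j² + 21j + 1 = 7(49j³ + 21j² + 3j) + 1, so m³ ≡ 1 (mod 7).

(⇐) This fails: take m = 2. Then 2³ = 8 ≡ 1 (mod 7), yet 2 ≡ 2 (mod 7), not 1.

Only the forward implication holds.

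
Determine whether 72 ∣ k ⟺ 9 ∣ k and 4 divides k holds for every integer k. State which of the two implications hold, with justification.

The forward direction holds; the converse fails.

[⇒] If 72 ∣ k, write k = 72q. Since 72 = 8·9, k = 9·(8q), so 9 ∣ k; and since 72 = 18·4, k = 4·(18q), so 4 ∣ k.

[⇐] This fails: take k = 36. Both 9 ∣ 36 and 4 ∣ 36, yet 36 is not a multiple of 72 (since 36 = 0·72 + 36), so 72 ∤ 36.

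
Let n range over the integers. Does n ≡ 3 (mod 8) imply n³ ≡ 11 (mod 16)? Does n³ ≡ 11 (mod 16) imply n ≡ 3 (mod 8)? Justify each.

Not equivalent: only (⇐) holds.

Converse. The residues r modulo 16 with r³ ≡ 11 (mod 16) are exactly {3}, and each is ≡ 3 (mod 8).

Forward direction. This fails: take n = 11. Then 11 ≡ 3 (mod 8), but 11³ = 1331 ≡ 3 (mod 16), not 11.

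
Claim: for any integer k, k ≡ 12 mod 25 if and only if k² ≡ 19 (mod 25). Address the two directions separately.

Not equivalent: only (⇒) holds.

Converse. This fails: take k = 13. Then 13² = 169 ≡ 19 (mod 25), yet 13 ≡ 13 (mod 25), not 12.

Forward direction. Suppose k ≡ 12 mod 25. Write k = 25j + 12. Then (25j + 12)² = 625j² + 600j + 144 = 25(25j² + 24j + 5) + 19, so k² ≡ 19 (mod 25).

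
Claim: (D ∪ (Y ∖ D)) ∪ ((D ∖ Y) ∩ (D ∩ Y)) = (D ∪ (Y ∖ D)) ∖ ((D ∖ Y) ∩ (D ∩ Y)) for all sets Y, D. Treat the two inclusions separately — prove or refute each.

Both inclusions hold.

Reverse inclusion. Let x ∈ (D ∪ (Y ∖ D)) ∖ ((D ∖ Y) ∩ (D ∩ Y)). Then either x ∈ Y and x ∉ D; or x ∈ D and x ∉ Y; or x ∈ Y ∩ D. In each case x ∈ (D ∪ (Y ∖ D)) ∪ ((D ∖ Y) ∩ (D ∩ Y)), so (D ∪ (Y ∖ D)) ∖ ((D ∖ Y) ∩ (D ∩ Y)) ⊆ (D ∪ (Y ∖ D)) ∪ ((D ∖ Y) ∩ (D ∩ Y)).

Forward inclusion. Let x ∈ (D ∪ (Y ∖ D)) ∪ ((D ∖ Y) ∩ (D ∩ Y)). Then either x ∈ Y and x ∉ D; or x ∈ D and x ∉ Y; or x ∈ Y ∩ D. In each case x ∈ (D ∪ (Y ∖ D)) ∖ ((D ∖ Y) ∩ (D ∩ Y)), so (D ∪ (Y ∖ D)) ∪ ((D ∖ Y) ∩ (D ∩ Y)) ⊆ (D ∪ (Y ∖ D)) ∖ ((D ∖ Y) ∩ (D ∩ Y)).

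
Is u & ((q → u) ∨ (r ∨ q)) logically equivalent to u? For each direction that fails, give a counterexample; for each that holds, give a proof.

The biconditional holds.

(⟹) Assume the antecedent. If q is true, the antecedent forces (q = T, r = F, u = T) or (q = T, r = T, u = T), and u holds there. If q is false, the antecedent forces (q = F, r = F, u = T) or (q = F, r = T, u = T), and u holds there. Either way u holds.

(⟸) Assume the antecedent. If q is true, the antecedent forces (q = T, r = F, u = T) or (q = T, r = T, u = T), and u & ((q → u) ∨ (r ∨ q)) holds there. If q is false, the antecedent forces (q = F, r = F, u = T) or (q = F, r = T, u = T), and u & ((q → u) ∨ (r ∨ q)) holds there. Either way u & ((q → u) ∨ (r ∨ q)) holds.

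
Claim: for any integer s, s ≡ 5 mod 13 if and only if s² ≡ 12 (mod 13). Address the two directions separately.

Only the forward direction holds.

(⇒) Suppose s ≡ 5 mod 13. Write s = 13j + 5. Then (13j + 5)² = 169j² + 130j + 25 = 13(13j² + 10j + 1) + 12, so s² ≡ 12 (mod 13).

(⇐) This fails: take s = 8. Then 8² = 64 ≡ 12 (mod 13), yet 8 ≡ 8 (mod 13), not 5.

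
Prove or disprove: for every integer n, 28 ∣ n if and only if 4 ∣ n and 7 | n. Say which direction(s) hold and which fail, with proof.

[⇐] Suppose 4 ∣ n and 7 ∣ n. Any common multiple of 4 and 7 is a multiple of their lcm; here gcd(4, 7) = 1, so lcm(4, 7) = 4·7 = 28, so 28 ∣ n.

[⇒] If 28 ∣ n, write n = 28q. Since 28 = 7·4, n = 4·(7q), so 4 ∣ n; and since 28 = 4·7, n = 7·(4q), so 7 ∣ n.

Both implications hold.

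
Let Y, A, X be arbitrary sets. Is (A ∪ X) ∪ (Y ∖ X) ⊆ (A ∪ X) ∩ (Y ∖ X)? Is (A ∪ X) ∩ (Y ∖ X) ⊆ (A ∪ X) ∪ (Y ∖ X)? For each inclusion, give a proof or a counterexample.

Only the reverse inclusion holds.

(⟹) This inclusion fails. Take Y = {1}, A = ∅, X = ∅; then 1 ∈ (A ∪ X) ∪ (Y ∖ X) but 1 ∉ (A ∪ X) ∩ (Y ∖ X).

(⟸) Let x ∈ (A ∪ X) ∩ (Y ∖ X). Then x ∈ Y ∩ A and x ∉ X, from which x ∈ (A ∪ X) ∪ (Y ∖ X).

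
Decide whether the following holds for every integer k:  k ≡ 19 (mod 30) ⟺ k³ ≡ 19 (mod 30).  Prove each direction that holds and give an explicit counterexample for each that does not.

Equivalent; both directions hold.

(→) Suppose k ≡ 19 (mod 30). Write k = 30j + 19. Then (30j + 19)³ = 27000j³ + 51300j² + 32490j + 6859 = 30(900j³ + 1710j² + 1083j + 228) + 19, so k³ ≡ 19 (mod 30).

(←) Conversely, suppose k³ ≡ 19 (mod 30). The only residue r in {0, …, 29} with r³ ≡ 19 (mod 30) is r = 19, so k ≡ 19 (mod 30).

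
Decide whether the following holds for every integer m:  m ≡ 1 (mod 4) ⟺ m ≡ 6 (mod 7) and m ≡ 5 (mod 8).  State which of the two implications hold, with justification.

Only the reverse direction holds.

(⟹) This fails: m = 1 gives 1 ≡ 1 (mod 4) but 1 ≡ 1 (mod 7), so the conjunction on the right does not hold.

(⟸) Conversely, if m ≡ 6 (mod 7) and m ≡ 5 (mod 8), then by the Chinese remainder theorem m ≡ 13 (mod 56). Since 13 ≡ 1 (mod 4) and 4 ∣ 56, we get m ≡ 1 (mod 4).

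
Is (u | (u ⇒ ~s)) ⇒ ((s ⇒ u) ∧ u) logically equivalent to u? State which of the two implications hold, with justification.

Both directions hold.

(←) Assume the antecedent. If u is true, (u | (u ⇒ ~s)) ⇒ ((s ⇒ u) ∧ u) reduces to true regardless of the other variables. If u is false, the antecedent cannot hold. Either way (u | (u ⇒ ~s)) ⇒ ((s ⇒ u) ∧ u) holds.

(→) Assume the antecedent. If u is true, u reduces to true regardless of the other variables. If u is false, the antecedent cannot hold. Either way u holds.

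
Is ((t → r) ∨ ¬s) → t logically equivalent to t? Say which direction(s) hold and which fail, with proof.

Converse. Assume the antecedent. If t is true, ((t → r) ∨ ¬s) → t reduces to true regardless of the other variables. If t is false, the antecedent cannot hold. Either way ((t → r) ∨ ¬s) → t holds.

Forward direction. Assume the antecedent. If t is true, t reduces to true regardless of the other variables. If t is false, the antecedent cannot hold. Either way t holds.

Both directions hold; the statement is true.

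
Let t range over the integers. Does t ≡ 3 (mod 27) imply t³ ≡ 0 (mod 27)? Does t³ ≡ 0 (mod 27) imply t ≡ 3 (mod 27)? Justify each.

Converse. This fails: take t = 0. Then 0³ = 0 ≡ 0 (mod 27), yet 0 ≡ 0 (mod 27), not 3.

Forward direction. Suppose t ≡ 3 (mod 27). Write t = 27j + 3. Then (27j + 3)³ = 19683j³ + 6561j² + 729j + 27 = 27(729j³ + 243j² + 27j + 1) + 0, so t³ ≡ 0 (mod 27).

Only the forward implication holds.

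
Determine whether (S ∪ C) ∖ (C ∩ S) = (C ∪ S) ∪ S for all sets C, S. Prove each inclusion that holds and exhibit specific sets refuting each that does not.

(⊆) holds; (⊇) fails.

Forward inclusion. Let x ∈ (S ∪ C) ∖ (C ∩ S). Then either x ∈ C and x ∉ S; or x ∈ S and x ∉ C. In each case x ∈ (C ∪ S) ∪ S, so (S ∪ C) ∖ (C ∩ S) ⊆ (C ∪ S) ∪ S.

Reverse inclusion. This inclusion fails. Take C = {1}, S = {1}; then 1 ∈ (C ∪ S) ∪ S but 1 ∉ (S ∪ C) ∖ (C ∩ S).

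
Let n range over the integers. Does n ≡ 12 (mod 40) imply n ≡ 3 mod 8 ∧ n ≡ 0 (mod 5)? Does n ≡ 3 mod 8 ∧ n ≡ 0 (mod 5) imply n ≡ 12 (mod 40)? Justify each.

Neither implication holds.

(⟹) This fails: n = 12 gives 12 ≡ 12 (mod 40) but 12 ≡ 4 (mod 8), so the conjunction on the right does not hold.

(⟸) This fails: n = 35 satisfies both congruences on the right (35 ≡ 3 mod 8 and 35 ≡ 0 mod 5) yet 35 ≡ 35 (mod 40), not 12.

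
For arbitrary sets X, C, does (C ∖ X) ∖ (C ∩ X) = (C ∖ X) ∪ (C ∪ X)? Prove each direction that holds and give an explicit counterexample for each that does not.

The sets are not equal: only the forward inclusion holds.

Forward inclusion. Let x ∈ (C ∖ X) ∖ (C ∩ X). Then x ∈ C and x ∉ X, from which x ∈ (C ∖ X) ∪ (C ∪ X).

Reverse inclusion. This inclusion fails. Take X = {1}, C = ∅; then 1 ∈ (C ∖ X) ∪ (C ∪ X) but 1 ∉ (C ∖ X) ∖ (C ∩ X).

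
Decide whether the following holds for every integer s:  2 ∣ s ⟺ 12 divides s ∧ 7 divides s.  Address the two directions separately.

Only the converse holds.

Forward direction. This fails: take s = 2. Certainly 2 ∣ 2, but 12 ∤ 2.

Converse. Suppose 12 ∣ s and 7 ∣ s. Any common multiple of 12 and 7 is a multiple of their lcm; here gcd(12, 7) = 1, so lcm(12, 7) = 12·7 = 84, so 84 ∣ s. Since 2 ∣ 84, it follows that 2 ∣ s.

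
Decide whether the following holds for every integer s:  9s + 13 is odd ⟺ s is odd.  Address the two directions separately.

(⇒) This fails: s = 6 gives 9s + 13 = 67, which is odd, but 6 is even, not odd.

(⇐) This also fails: s = 3 is odd, but 9s + 13 = 40 is even, not odd.

Neither implication holds.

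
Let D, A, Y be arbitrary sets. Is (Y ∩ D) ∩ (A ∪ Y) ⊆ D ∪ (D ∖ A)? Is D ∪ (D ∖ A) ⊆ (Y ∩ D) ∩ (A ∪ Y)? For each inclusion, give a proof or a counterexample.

The sets are not equal: only the forward inclusion holds.

(⟹) Let x ∈ (Y ∩ D) ∩ (A ∪ Y). Then either x ∈ D ∩ Y and x ∉ A; or x ∈ D ∩ A ∩ Y. In each case x ∈ D ∪ (D ∖ A), so (Y ∩ D) ∩ (A ∪ Y) ⊆ D ∪ (D ∖ A).

(⟸) This inclusion fails. Take D = {1}, A = ∅, Y = ∅; then 1 ∈ D ∪ (D ∖ A) but 1 ∉ (Y ∩ D) ∩ (A ∪ Y).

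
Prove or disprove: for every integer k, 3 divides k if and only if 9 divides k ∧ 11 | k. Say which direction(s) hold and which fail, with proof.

(⟸) Suppose 9 ∣ k and 11 ∣ k. Any common multiple of 9 and 11 is a multiple of their lcm; here gcd(9, 11) = 1, so lcm(9, 11) = 9·11 = 99, so 99 ∣ k. Since 3 ∣ 99, it follows that 3 ∣ k.

(⟹) This fails: take k = 3. Certainly 3 ∣ 3, but 9 ∤ 3.

Only the reverse direction holds.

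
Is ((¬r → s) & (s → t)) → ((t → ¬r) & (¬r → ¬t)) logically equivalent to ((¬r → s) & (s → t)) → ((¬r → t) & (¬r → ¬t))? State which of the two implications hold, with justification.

[⇒] Assume the antecedent. If s is true, the antecedent forces (s = T, r = F, t = F) or (s = T, r = T, t = F), and the consequent holds there. If s is false, the consequent reduces to true regardless of the other variables. Either way the consequent holds.

[⇐] This fails. Under s = F, r = T, t = T, the left side is false but the right side is true.

(⇒) holds; (⇐) fails.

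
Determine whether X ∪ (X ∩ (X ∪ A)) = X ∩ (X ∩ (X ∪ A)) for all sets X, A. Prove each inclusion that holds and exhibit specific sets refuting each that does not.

(⊆) Let x ∈ X ∪ (X ∩ (X ∪ A)). Then either x ∈ X and x ∉ A; or x ∈ X ∩ A. In each case x ∈ X ∩ (X ∩ (X ∪ A)), so X ∪ (X ∩ (X ∪ A)) ⊆ X ∩ (X ∩ (X ∪ A)).

(⊇) Let x ∈ X ∩ (X ∩ (X ∪ A)). Then either x ∈ X and x ∉ A; or x ∈ X ∩ A. In each case x ∈ X ∪ (X ∩ (X ∪ A)), so X ∩ (X ∩ (X ∪ A)) ⊆ X ∪ (X ∩ (X ∪ A)).

Both inclusions hold.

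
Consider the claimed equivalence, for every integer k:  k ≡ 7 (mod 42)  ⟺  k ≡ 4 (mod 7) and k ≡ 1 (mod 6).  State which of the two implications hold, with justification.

[⇒] This fails: k = 7 gives 7 ≡ 7 (mod 42) but 7 ≡ 0 (mod 7), so the conjunction on the right does not hold.

[⇐] This fails: k = 25 satisfies both congruences on the right (25 ≡ 4 mod 7 and 25 ≡ 1 mod 6) yet 25 ≡ 25 (mod 42), not 7.

Neither direction holds.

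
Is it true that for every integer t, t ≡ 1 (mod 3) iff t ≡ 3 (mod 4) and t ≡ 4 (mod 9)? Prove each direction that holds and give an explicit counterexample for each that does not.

(→) This fails: t = 1 gives 1 ≡ 1 (mod 3) but 1 ≡ 1 (mod 4), so the conjunction on the right does not hold.

(←) Conversely, if t ≡ 3 (mod 4) and t ≡ 4 (mod 9), then by the Chinese remainder theorem t ≡ 31 (mod 36). Since 31 ≡ 1 (mod 3) and 3 ∣ 36, we get t ≡ 1 (mod 3).

Only the reverse direction holds.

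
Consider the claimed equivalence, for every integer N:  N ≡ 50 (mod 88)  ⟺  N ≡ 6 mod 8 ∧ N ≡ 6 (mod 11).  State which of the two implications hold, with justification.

(⇒) fails and (⇐) fails.

[⇒] This fails: N = 50 gives 50 ≡ 50 (mod 88) but 50 ≡ 2 (mod 8), so the conjunction on the right does not hold.

[⇐] This fails: N = 6 satisfies both congruences on the right (6 ≡ 6 mod 8 and 6 ≡ 6 mod 11) yet 6 ≡ 6 (mod 88), not 50.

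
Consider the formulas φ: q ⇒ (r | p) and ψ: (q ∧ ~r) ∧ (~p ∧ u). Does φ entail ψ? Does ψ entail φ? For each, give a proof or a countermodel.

(→) This fails. Under r = F, p = F, q = F, u = F, the left side is true but the right side is false.

(←) This fails. Under r = F, p = F, q = T, u = T, the left side is false but the right side is true.

Both directions fail.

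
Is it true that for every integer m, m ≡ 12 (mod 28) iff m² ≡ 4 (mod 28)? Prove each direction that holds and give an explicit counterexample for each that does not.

The forward direction holds; the converse fails.

[⇒] Suppose m ≡ 12 (mod 28). Write m = 28j + 12. Then (28j + 12)² = 784j² + 672j + 144 = 28(28j² + 24j + 5) + 4, so m² ≡ 4 (mod 28).

[⇐] This fails: take m = 2. Then 2² = 4 ≡ 4 (mod 28), yet 2 ≡ 2 (mod 28), not 12.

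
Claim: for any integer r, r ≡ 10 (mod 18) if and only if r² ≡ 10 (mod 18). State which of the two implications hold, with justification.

(⇒) Suppose r ≡ 10 (mod 18). Write r = 18j + 10. Then (18j + 10)² = 324j² + 360j + 100 = 18(18j² + 20j + 5) + 10, so r² ≡ 10 (mod 18).

(⇐) This fails: take r = 8. Then 8² = 64 ≡ 10 (mod 18), yet 8 ≡ 8 (mod 18), not 10.

Not equivalent: only (⇒) holds.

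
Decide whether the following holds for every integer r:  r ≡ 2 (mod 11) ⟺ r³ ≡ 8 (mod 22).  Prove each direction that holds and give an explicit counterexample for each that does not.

Only the converse holds.

[⇐] The residues r modulo 22 with r³ ≡ 8 (mod 22) are exactly {2}, and each is ≡ 2 (mod 11).

[⇒] This fails: take r = 13. Then 13 ≡ 2 (mod 11), but 13³ = 2197 ≡ 19 (mod 22), not 8.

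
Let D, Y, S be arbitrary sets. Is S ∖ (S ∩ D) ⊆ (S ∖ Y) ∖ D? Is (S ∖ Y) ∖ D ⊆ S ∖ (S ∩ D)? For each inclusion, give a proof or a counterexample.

(⟹) This inclusion fails. Take D = ∅, Y = {1}, S = {1}; then 1 ∈ S ∖ (S ∩ D) but 1 ∉ (S ∖ Y) ∖ D.

(⟸) Let x ∈ (S ∖ Y) ∖ D. Then x ∈ S and x ∉ D, Y, from which x ∈ S ∖ (S ∩ D).

Only the reverse inclusion holds.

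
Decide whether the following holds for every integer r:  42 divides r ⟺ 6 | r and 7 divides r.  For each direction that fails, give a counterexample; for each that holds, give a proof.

Both implications hold.

[⇒] If 42 ∣ r, write r = 42q. Since 42 = 7·6, r = 6·(7q), so 6 ∣ r; and since 42 = 6·7, r = 7·(6q), so 7 ∣ r.

[⇐] Suppose 6 ∣ r and 7 ∣ r. Any common multiple of 6 and 7 is a multiple of their lcm; here gcd(6, 7) = 1, so lcm(6, 7) = 6·7 = 42, so 42 ∣ r.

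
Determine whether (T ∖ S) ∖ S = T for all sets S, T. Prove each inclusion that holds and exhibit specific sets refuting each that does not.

(⟹) Let x ∈ (T ∖ S) ∖ S. Then x ∈ T and x ∉ S, from which x ∈ T.

(⟸) This inclusion fails. Take S = {1}, T = {1}; then 1 ∈ T but 1 ∉ (T ∖ S) ∖ S.

The sets are not equal: only the forward inclusion holds.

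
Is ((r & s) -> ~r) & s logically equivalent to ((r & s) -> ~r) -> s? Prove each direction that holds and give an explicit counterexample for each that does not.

Not equivalent: only (⇒) holds.

(⇐) This fails. Under s = T, r = T, the left side is false but the right side is true.

(⇒) Assume the antecedent. If s is true, ((r & s) -> ~r) -> s reduces to true regardless of the other variables. If s is false, the antecedent cannot hold. Either way ((r & s) -> ~r) -> s holds.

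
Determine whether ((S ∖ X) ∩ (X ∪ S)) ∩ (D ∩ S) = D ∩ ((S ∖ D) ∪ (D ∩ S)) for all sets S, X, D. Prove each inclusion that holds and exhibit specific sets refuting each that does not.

Forward inclusion. Let x ∈ ((S ∖ X) ∩ (X ∪ S)) ∩ (D ∩ S). Then x ∈ S ∩ D and x ∉ X, from which x ∈ D ∩ ((S ∖ D) ∪ (D ∩ S)).

Reverse inclusion. This inclusion fails. Take S = {1}, X = {1}, D = {1}; then 1 ∈ D ∩ ((S ∖ D) ∪ (D ∩ S)) but 1 ∉ ((S ∖ X) ∩ (X ∪ S)) ∩ (D ∩ S).

The sets are not equal: only the forward inclusion holds.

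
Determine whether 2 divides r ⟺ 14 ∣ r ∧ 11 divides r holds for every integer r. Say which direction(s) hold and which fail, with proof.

(⇒) This fails: take r = 2. Certainly 2 ∣ 2, but 14 ∤ 2.

(⇐) Suppose 14 ∣ r and 11 ∣ r. Any common multiple of 14 and 11 is a multiple of their lcm; here gcd(14, 11) = 1, so lcm(14, 11) = 14·11 = 154, so 154 ∣ r. Since 2 ∣ 154, it follows that 2 ∣ r.

(⇒) fails; (⇐) holds.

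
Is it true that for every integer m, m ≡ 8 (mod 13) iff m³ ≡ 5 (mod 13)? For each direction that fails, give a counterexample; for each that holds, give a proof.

The forward direction holds; the converse fails.

(⇒) Suppose m ≡ 8 (mod 13). Write m = 13j + 8. Then (13j + 8)³ = 2197j³ + 4056j² + 2496j + 512 = 13(169j³ + 312j² + 192j + 39) + 5, so m³ ≡ 5 (mod 13).

(⇐) This fails: take m = 7. Then 7³ = 343 ≡ 5 (mod 13), yet 7 ≡ 7 (mod 13), not 8.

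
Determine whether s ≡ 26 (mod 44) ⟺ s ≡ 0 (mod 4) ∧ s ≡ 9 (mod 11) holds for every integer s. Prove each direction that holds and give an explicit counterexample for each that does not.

Neither implication holds.

[⇒] This fails: s = 26 gives 26 ≡ 26 (mod 44) but 26 ≡ 2 (mod 4), so the conjunction on the right does not hold.

[⇐] This fails: s = 20 satisfies both congruences on the right (20 ≡ 0 mod 4 and 20 ≡ 9 mod 11) yet 20 ≡ 20 (mod 44), not 26.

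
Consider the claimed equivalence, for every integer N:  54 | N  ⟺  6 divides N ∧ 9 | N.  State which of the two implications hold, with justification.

The forward direction holds; the converse fails.

(⟹) If 54 ∣ N, write N = 54q. Since 54 = 9·6, N = 6·(9q), so 6 ∣ N; and since 54 = 6·9, N = 9·(6q), so 9 ∣ N.

(⟸) This fails: take N = 18. Both 6 ∣ 18 and 9 ∣ 18, yet 18 is not a multiple of 54 (since 18 = 0·54 + 18), so 54 ∤ 18.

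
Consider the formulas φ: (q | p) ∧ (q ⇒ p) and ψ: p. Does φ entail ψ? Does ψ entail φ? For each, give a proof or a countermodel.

Both directions hold.

[⇒] Assume the antecedent. If q is true, the antecedent forces (q = T, p = T), and p holds there. If q is false, the antecedent forces (q = F, p = T), and p holds there. Either way p holds.

[⇐] Assume the antecedent. If q is true, the antecedent forces (q = T, p = T), and (q | p) ∧ (q ⇒ p) holds there. If q is false, the antecedent forces (q = F, p = T), and (q | p) ∧ (q ⇒ p) holds there. Either way (q | p) ∧ (q ⇒ p) holds.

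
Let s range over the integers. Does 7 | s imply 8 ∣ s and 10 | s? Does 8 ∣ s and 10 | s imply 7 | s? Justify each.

Neither implication holds.

(⇒) This fails: take s = 7. Certainly 7 ∣ 7, but 8 ∤ 7.

(⇐) This fails: take s = 40. Both 8 ∣ 40 and 10 ∣ 40, yet 40 is not a multiple of 7 (since 40 = 5·7 + 5), so 7 ∤ 40.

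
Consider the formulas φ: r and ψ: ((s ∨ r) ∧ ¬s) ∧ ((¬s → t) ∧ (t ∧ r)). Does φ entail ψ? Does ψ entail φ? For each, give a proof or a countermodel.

Not equivalent: only (⇐) holds.

(⇐) Assume the antecedent. If t is true, the antecedent forces (t = T, s = F, r = T), and r holds there. If t is false, the antecedent cannot hold. Either way r holds.

(⇒) This fails. Under t = F, s = F, r = T, the left side is true but the right side is false.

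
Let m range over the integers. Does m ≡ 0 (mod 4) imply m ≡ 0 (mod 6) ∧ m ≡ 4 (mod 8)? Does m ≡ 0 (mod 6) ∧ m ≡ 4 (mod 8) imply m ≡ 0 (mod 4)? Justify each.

(⇒) fails; (⇐) holds.

(⟹) This fails: m = 0 gives 0 ≡ 0 (mod 4) but 0 ≡ 0 (mod 8), so the conjunction on the right does not hold.

(⟸) Conversely, if m ≡ 0 (mod 6) and m ≡ 4 (mod 8), then by the Chinese remainder theorem m ≡ 12 (mod 24). Since 12 ≡ 0 (mod 4) and 4 ∣ 24, we get m ≡ 0 (mod 4).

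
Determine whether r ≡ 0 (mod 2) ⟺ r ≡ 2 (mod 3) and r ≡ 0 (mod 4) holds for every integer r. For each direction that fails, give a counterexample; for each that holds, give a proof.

(←) If r ≡ 2 (mod 3) and r ≡ 0 (mod 4), then by the Chinese remainder theorem r ≡ 8 (mod 12). Since 8 ≡ 0 (mod 2) and 2 ∣ 12, we get r ≡ 0 (mod 2).

(→) This fails: r = 0 gives 0 ≡ 0 (mod 2) but 0 ≡ 0 (mod 3), so the conjunction on the right does not hold.

Not equivalent: only (⇐) holds.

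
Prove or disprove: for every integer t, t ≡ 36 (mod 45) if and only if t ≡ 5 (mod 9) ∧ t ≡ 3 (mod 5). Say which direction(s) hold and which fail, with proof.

Neither direction holds.

(→) This fails: t = 36 gives 36 ≡ 36 (mod 45) but 36 ≡ 0 (mod 9), so the conjunction on the right does not hold.

(←) This fails: t = 23 satisfies both congruences on the right (23 ≡ 5 mod 9 and 23 ≡ 3 mod 5) yet 23 ≡ 23 (mod 45), not 36.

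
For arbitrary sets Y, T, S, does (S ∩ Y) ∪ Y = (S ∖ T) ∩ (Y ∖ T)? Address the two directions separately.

Only the reverse inclusion holds.

Forward inclusion. This inclusion fails. Take Y = {1}, T = ∅, S = ∅; then 1 ∈ (S ∩ Y) ∪ Y but 1 ∉ (S ∖ T) ∩ (Y ∖ T).

Reverse inclusion. Let x ∈ (S ∖ T) ∩ (Y ∖ T). Then x ∈ Y ∩ S and x ∉ T, from which x ∈ (S ∩ Y) ∪ Y.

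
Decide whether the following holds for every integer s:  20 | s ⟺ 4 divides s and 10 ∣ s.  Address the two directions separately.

Both directions hold; the statement is true.

(→) If 20 ∣ s, write s = 20q. Since 20 = 5·4, s = 4·(5q), so 4 ∣ s; and since 20 = 2·10, s = 10·(2q), so 10 ∣ s.

(←) Suppose 4 ∣ s and 10 ∣ s. Any common multiple of 4 and 10 is a multiple of their lcm; here lcm(4, 10) = 4·10/gcd(4, 10) = 40/2 = 20, so 20 ∣ s.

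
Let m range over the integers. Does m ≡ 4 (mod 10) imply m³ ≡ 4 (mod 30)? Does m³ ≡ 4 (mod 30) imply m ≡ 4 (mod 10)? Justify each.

(⟹) This fails: take m = 14. Then 14 ≡ 4 (mod 10), but 14³ = 2744 ≡ 14 (mod 30), not 4.

(⟸) Conversely, the residues r modulo 30 with r³ ≡ 4 (mod 30) are exactly {4}, and each is ≡ 4 (mod 10).

Only the converse holds.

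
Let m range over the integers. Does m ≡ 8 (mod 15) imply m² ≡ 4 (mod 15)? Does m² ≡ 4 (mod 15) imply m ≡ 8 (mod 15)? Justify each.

(→) Suppose m ≡ 8 (mod 15). Write m = 15j + 8. Then (15j + 8)² = 225j² + 240j + 64 = 15(15j² + 16j + 4) + 4, so m² ≡ 4 (mod 15).

(←) This fails: take m = 2. Then 2² = 4 ≡ 4 (mod 15), yet 2 ≡ 2 (mod 15), not 8.

Not equivalent: only (⇒) holds.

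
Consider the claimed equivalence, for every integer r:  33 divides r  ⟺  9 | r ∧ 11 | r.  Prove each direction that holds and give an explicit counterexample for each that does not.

Converse. Suppose 9 ∣ r and 11 ∣ r. Any common multiple of 9 and 11 is a multiple of their lcm; here gcd(9, 11) = 1, so lcm(9, 11) = 9·11 = 99, so 99 ∣ r. Since 33 ∣ 99, it follows that 33 ∣ r.

Forward direction. This fails: take r = 33. Certainly 33 ∣ 33, but 9 ∤ 33.

Only the reverse direction holds.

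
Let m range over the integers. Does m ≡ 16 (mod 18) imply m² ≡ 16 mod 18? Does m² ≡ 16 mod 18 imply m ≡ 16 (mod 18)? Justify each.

Both directions fail.

(⇒) This fails: take m = 16. Then 16 ≡ 16 (mod 18), but 16² = 256 ≡ 4 (mod 18), not 16.

(⇐) This fails: take m = 4. Then 4² = 16 ≡ 16 (mod 18), yet 4 ≡ 4 (mod 18), not 16.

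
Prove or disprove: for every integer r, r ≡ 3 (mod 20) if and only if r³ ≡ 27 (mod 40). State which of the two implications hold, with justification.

(⇒) fails; (⇐) holds.

(⟹) This fails: take r = 23. Then 23 ≡ 3 (mod 20), but 23³ = 12167 ≡ 7 (mod 40), not 27.

(⟸) Conversely, the residues r modulo 40 with r³ ≡ 27 (mod 40) are exactly {3}, and each is ≡ 3 (mod 20).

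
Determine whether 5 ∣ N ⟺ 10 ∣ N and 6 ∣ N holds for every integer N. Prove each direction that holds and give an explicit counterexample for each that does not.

The forward direction fails; the converse holds.

(⇐) Suppose 10 ∣ N and 6 ∣ N. Any common multiple of 10 and 6 is a multiple of their lcm; here lcm(10, 6) = 10·6/gcd(10, 6) = 60/2 = 30, so 30 ∣ N. Since 5 ∣ 30, it follows that 5 ∣ N.

(⇒) This fails: take N = 5. Certainly 5 ∣ 5, but 10 ∤ 5.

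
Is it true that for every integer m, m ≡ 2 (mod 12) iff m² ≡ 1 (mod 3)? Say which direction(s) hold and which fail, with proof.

Only the forward direction holds.

[⇒] Suppose m ≡ 2 (mod 12). Then m² ≡ 2² = 4 (mod 12), and since 3 ∣ 12, also m² ≡ 1 (mod 3).

[⇐] This fails: take m = 1. Then 1² = 1 ≡ 1 (mod 3), yet 1 ≡ 1 (mod 12), not 2.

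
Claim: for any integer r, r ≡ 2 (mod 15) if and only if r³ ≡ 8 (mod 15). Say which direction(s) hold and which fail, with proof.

Equivalent; both directions hold.

(→) Suppose r ≡ 2 (mod 15). Write r = 15j + 2. Then (15j + 2)³ = 3375j³ + 1350j² + 180j + 8 = 15(225j³ + 90j² + 12j) + 8, so r³ ≡ 8 (mod 15).

(←) Conversely, suppose r³ ≡ 8 (mod 15). The only residue r in {0, …, 14} with r³ ≡ 8 (mod 15) is r = 2, so r ≡ 2 (mod 15).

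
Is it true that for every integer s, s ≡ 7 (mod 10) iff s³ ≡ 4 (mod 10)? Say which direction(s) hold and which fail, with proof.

[⇒] This fails: take s = 7. Then 7 ≡ 7 (mod 10), but 7³ = 343 ≡ 3 (mod 10), not 4.

[⇐] This fails: take s = 4. Then 4³ = 64 ≡ 4 (mod 10), yet 4 ≡ 4 (mod 10), not 7.

Both directions fail.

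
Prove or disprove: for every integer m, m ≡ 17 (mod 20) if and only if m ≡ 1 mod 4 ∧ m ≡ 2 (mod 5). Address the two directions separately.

(⟹) Suppose m ≡ 17 (mod 20); write m = 20j + 17. Since 4 ∣ 20, reducing mod 4 gives m ≡ 17 ≡ 1 (mod 4); since 5 ∣ 20, reducing mod 5 gives m ≡ 17 ≡ 2 (mod 5).

(⟸) Conversely, if m ≡ 1 (mod 4) and m ≡ 2 (mod 5), then by the Chinese remainder theorem m ≡ 17 (mod 20). This is exactly m ≡ 17 (mod 20).

Both directions hold; the statement is true.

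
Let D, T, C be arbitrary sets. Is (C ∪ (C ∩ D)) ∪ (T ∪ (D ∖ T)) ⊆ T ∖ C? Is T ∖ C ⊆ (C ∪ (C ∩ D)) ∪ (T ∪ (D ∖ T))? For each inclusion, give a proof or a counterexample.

(⟸) Let x ∈ T ∖ C. Then either x ∈ T and x ∉ D, C; or x ∈ D ∩ T and x ∉ C. In each case x ∈ (C ∪ (C ∩ D)) ∪ (T ∪ (D ∖ T)), so T ∖ C ⊆ (C ∪ (C ∩ D)) ∪ (T ∪ (D ∖ T)).

(⟹) This inclusion fails. Take D = {1}, T = ∅, C = ∅; then 1 ∈ (C ∪ (C ∩ D)) ∪ (T ∪ (D ∖ T)) but 1 ∉ T ∖ C.

The sets are not equal: only the reverse inclusion holds.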